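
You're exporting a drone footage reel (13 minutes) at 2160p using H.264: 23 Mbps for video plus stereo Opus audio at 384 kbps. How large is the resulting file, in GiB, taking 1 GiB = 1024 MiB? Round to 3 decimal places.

13 min = 780 s
Audio: 384 kbps = 0.384 Mbps.
Total bitrate: 23 + 0.384 = 23.384 Mbps.
Stream data: 23.384 Mbps × 780 s = 18239.5 Mb.
18,240 Mb = 2,279,940,000 bytes ÷ 1,073,741,824 = 2.123 GiB.

2.123 GiB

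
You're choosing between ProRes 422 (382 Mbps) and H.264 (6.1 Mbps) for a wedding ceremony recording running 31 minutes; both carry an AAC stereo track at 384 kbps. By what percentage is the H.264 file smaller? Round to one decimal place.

98.3%

31 min = 1860 s
Audio: 384 kbps = 0.384 Mbps.
ProRes 422: 382.384 Mbps × 1860 s = 711234.2 Mb = 88.904 GB.
H.264: 6.484 Mbps × 1860 s = 12060.2 Mb = 1.508 GB.
Reduction: (1 − 1.508/88.904) × 100 = 98.30%.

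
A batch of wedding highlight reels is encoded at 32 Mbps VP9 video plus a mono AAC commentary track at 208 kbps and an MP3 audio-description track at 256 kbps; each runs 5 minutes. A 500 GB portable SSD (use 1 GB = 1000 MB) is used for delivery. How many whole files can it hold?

5 min = 300 s
Audio total: 208 + 256 = 464 kbps = 0.464 Mbps.
Total bitrate: 32.464 Mbps.
Per item: 32.464 Mbps × 300 s = 9,739 Mb = 1,217 MB.
Capacity: 500 GB = 4,000,000 Mb; 410.71 items → 410 complete.

410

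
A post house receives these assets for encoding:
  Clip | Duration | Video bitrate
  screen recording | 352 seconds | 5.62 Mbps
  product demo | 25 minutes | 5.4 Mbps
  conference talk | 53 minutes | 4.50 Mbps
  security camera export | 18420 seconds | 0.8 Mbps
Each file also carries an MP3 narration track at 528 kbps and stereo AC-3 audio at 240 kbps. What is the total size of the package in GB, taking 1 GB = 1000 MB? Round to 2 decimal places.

Audio total: 528 + 240 = 768 kbps = 0.768 Mbps.
screen recording: 6.388 Mbps × 352 s = 2248.6 Mb
product demo: 6.168 Mbps × 1500 s = 9252.0 Mb
conference talk: 5.268 Mbps × 3180 s = 16752.2 Mb
security camera export: 1.568 Mbps × 18420 s = 28882.6 Mb
Total: 57135.4 Mb = 7141.9 MB.
= 7.142 GB.

7.14 GB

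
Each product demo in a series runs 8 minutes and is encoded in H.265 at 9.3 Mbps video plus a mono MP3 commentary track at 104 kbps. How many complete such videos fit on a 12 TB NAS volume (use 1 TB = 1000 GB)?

21267

8 min = 480 s
Audio: 104 kbps = 0.104 Mbps.
Total bitrate: 9.404 Mbps.
Per item: 9.404 Mbps × 480 s = 4,514 Mb = 564.2 MB.
Capacity: 12 TB = 96,000,000 Mb; 21267.55 items → 21267 complete.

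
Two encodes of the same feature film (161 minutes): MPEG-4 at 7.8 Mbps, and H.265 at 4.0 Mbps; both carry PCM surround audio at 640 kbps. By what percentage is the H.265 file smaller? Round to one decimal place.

161 min = 9660 s
Audio: 640 kbps = 0.640 Mbps.
MPEG-4: 8.440 Mbps × 9660 s = 81530.4 Mb = 10.191 GB.
H.265: 4.640 Mbps × 9660 s = 44822.4 Mb = 5.603 GB.
Reduction: (1 − 5.603/10.191) × 100 = 45.02%.

45.0%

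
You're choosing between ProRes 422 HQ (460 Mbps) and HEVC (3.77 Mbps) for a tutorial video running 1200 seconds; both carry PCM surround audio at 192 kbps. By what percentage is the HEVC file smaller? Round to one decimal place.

Audio: 192 kbps = 0.192 Mbps.
ProRes 422 HQ: 460.192 Mbps × 1200 s = 552230.4 Mb = 64.288 GiB.
HEVC: 3.962 Mbps × 1200 s = 4754.4 Mb = 0.553 GiB.
Reduction: (1 − 0.553/64.288) × 100 = 99.14%.

99.1%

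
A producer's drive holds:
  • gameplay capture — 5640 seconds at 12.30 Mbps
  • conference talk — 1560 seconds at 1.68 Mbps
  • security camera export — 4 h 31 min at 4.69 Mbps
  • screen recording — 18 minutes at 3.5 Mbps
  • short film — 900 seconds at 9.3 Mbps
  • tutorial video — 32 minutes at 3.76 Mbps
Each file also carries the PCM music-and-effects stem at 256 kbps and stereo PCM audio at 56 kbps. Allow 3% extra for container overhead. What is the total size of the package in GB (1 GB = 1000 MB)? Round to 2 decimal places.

Audio total: 256 + 56 = 312 kbps = 0.312 Mbps.
gameplay capture: 12.612 Mbps × 5640 s × 1.03 = 73265.6 Mb
conference talk: 1.992 Mbps × 1560 s × 1.03 = 3200.7 Mb
security camera export: 5.002 Mbps × 16260 s × 1.03 = 83772.5 Mb
screen recording: 3.812 Mbps × 1080 s × 1.03 = 4240.5 Mb
short film: 9.612 Mbps × 900 s × 1.03 = 8910.3 Mb
tutorial video: 4.072 Mbps × 1920 s × 1.03 = 8052.8 Mb
Total: 181442.5 Mb = 22680.3 MB.
= 22.68 GB.

22.68 GB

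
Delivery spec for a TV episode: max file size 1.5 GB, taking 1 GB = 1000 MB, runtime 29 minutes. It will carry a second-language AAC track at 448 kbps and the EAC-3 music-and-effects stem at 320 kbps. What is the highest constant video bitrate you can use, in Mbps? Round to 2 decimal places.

Budget: 1.5 GB = 12000.0 Mb.
29 min = 1740 s
Total bitrate budget: 12000.0 Mb / 1740 s = 6.897 Mbps.
Audio total: 448 + 320 = 768 kbps = 0.768 Mbps.
Video: 6.897 − 0.768 = 6.129 Mbps.

6.13 Mbps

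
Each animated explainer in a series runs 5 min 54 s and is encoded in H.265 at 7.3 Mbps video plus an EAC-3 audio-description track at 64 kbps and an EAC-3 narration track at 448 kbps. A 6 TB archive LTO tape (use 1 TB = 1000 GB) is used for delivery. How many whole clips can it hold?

17357

5 min 54 s = 354 s
Audio total: 64 + 448 = 512 kbps = 0.512 Mbps.
Total bitrate: 7.812 Mbps.
Per item: 7.812 Mbps × 354 s = 2,765 Mb = 345.7 MB.
Capacity: 6 TB = 48,000,000 Mb; 17357.04 items → 17357 complete.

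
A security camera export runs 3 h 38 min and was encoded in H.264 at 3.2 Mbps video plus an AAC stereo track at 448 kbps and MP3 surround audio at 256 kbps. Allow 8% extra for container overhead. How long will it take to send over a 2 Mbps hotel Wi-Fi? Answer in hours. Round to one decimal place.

3 h 38 min = 218 min = 13080 s
Audio total: 448 + 256 = 704 kbps = 0.704 Mbps.
Total bitrate: 3.904 Mbps.
File: 3.904 Mbps × 13080 s = 51064.3 Mb.
With 8% container overhead: ×1.08. → 55149.5 Mb.
At 2 Mbps: 55149.5 / 2 = 27574.7 s ≈ 7.66 hours.

7.7 hours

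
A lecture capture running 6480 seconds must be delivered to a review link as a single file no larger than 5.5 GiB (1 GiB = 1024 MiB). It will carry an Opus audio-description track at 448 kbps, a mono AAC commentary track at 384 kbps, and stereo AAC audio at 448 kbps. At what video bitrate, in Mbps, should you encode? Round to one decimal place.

Budget: 5.5 GiB = 47244.6 Mb.
Total bitrate budget: 47244.6 Mb / 6480 s = 7.291 Mbps.
Audio total: 448 + 384 + 448 = 1280 kbps = 1.280 Mbps.
Video: 7.291 − 1.280 = 6.011 Mbps.

6.0 Mbps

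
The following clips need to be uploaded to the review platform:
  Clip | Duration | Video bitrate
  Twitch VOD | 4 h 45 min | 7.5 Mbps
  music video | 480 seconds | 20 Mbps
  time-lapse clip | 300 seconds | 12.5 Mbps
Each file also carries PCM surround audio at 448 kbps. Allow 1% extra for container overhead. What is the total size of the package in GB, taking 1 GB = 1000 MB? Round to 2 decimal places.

Audio: 448 kbps = 0.448 Mbps.
Twitch VOD: 7.948 Mbps × 17100 s × 1.01 = 137269.9 Mb
music video: 20.448 Mbps × 480 s × 1.01 = 9913.2 Mb
time-lapse clip: 12.948 Mbps × 300 s × 1.01 = 3923.2 Mb
Total: 151106.3 Mb = 18888.3 MB.
= 18.89 GB.

18.89 GB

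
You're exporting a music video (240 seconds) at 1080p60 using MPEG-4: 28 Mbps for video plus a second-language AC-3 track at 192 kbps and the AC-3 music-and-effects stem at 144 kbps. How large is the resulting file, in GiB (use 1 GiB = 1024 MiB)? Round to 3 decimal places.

Audio total: 192 + 144 = 336 kbps = 0.336 Mbps.
Total bitrate: 28 + 0.336 = 28.336 Mbps.
Stream data: 28.336 Mbps × 240 s = 6800.6 Mb.
6,801 Mb = 850,080,000 bytes ÷ 1,073,741,824 = 0.7917 GiB.

0.792 GiB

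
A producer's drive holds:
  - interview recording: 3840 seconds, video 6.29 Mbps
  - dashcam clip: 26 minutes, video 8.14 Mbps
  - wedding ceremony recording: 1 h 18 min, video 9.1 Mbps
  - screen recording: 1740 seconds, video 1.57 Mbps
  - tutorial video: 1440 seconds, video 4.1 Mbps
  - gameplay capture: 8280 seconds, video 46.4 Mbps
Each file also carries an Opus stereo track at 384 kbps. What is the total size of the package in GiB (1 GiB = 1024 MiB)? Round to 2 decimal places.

Audio: 384 kbps = 0.384 Mbps.
interview recording: 6.674 Mbps × 3840 s = 25628.2 Mb
dashcam clip: 8.524 Mbps × 1560 s = 13297.4 Mb
wedding ceremony recording: 9.484 Mbps × 4680 s = 44385.1 Mb
screen recording: 1.954 Mbps × 1740 s = 3400.0 Mb
tutorial video: 4.484 Mbps × 1440 s = 6457.0 Mb
gameplay capture: 46.784 Mbps × 8280 s = 387371.5 Mb
Total: 480539.2 Mb = 60067.4 MB.
= 55.94 GiB.

55.94 GiB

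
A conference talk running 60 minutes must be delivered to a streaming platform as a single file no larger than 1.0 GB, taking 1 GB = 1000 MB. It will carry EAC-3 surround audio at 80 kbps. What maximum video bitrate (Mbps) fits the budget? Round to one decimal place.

2.1 Mbps

Budget: 1.0 GB = 8000.0 Mb.
60 min = 3600 s
Total bitrate budget: 8000.0 Mb / 3600 s = 2.222 Mbps.
Audio: 80 kbps = 0.080 Mbps.
Video: 2.222 − 0.080 = 2.142 Mbps.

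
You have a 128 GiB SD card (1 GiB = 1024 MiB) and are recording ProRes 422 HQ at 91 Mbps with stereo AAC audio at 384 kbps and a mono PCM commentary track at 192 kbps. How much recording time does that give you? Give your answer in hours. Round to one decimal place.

3.3 hours

Audio total: 384 + 192 = 576 kbps = 0.576 Mbps.
Total bitrate: 91 + 0.576 = 91.576 Mbps.
Capacity: 128 GiB = 1,099,512 Mb.
Recording time: 1,099,512 / 91.576 = 12,007 s ≈ 3.34 hours.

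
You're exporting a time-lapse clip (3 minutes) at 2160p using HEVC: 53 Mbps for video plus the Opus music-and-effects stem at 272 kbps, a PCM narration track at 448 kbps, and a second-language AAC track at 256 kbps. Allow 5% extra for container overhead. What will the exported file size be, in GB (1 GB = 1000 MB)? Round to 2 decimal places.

1.28 GB

3 min = 180 s
Audio total: 272 + 448 + 256 = 976 kbps = 0.976 Mbps.
Total bitrate: 53 + 0.976 = 53.976 Mbps.
Stream data: 53.976 Mbps × 180 s = 9715.7 Mb.
With 5% container overhead: ×1.05.
10,201 Mb ÷ 8 = 1,275 MB → 1.275 GB.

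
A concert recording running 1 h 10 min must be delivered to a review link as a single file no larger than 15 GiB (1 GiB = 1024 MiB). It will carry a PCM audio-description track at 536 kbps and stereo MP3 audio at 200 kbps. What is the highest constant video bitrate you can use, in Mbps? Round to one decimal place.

Budget: 15 GiB = 128849.0 Mb.
1 h 10 min = 70 min = 4200 s
Total bitrate budget: 128849.0 Mb / 4200 s = 30.678 Mbps.
Audio total: 536 + 200 = 736 kbps = 0.736 Mbps.
Video: 30.678 − 0.736 = 29.942 Mbps.

29.9 Mbps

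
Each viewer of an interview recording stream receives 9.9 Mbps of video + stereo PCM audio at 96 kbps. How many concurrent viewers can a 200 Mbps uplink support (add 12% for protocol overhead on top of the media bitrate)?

17

Audio: 96 kbps = 0.096 Mbps.
Per-viewer media rate: 9.996 Mbps.
On the wire with 12% overhead: 11.196 Mbps.
200 Mbps = 200.0 Mbps; 200.0 / 11.196 = 17.86 → 17 viewers.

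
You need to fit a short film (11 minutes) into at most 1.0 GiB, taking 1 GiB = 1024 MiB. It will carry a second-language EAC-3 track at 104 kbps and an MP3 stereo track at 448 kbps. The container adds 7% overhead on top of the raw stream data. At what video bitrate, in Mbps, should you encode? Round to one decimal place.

Budget: 1.0 GiB = 8589.9 Mb.
Stream payload after overhead: 8589.9 / 1.07 = 8028.0 Mb.
11 min = 660 s
Total bitrate budget: 8028.0 Mb / 660 s = 12.164 Mbps.
Audio total: 104 + 448 = 552 kbps = 0.552 Mbps.
Video: 12.164 − 0.552 = 11.612 Mbps.

11.6 Mbps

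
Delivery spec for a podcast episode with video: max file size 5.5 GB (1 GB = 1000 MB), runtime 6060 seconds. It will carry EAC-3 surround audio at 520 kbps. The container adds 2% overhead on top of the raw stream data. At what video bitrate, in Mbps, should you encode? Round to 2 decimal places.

6.60 Mbps

Budget: 5.5 GB = 44000.0 Mb.
Stream payload after overhead: 44000.0 / 1.02 = 43137.3 Mb.
Total bitrate budget: 43137.3 Mb / 6060 s = 7.118 Mbps.
Audio: 520 kbps = 0.520 Mbps.
Video: 7.118 − 0.520 = 6.598 Mbps.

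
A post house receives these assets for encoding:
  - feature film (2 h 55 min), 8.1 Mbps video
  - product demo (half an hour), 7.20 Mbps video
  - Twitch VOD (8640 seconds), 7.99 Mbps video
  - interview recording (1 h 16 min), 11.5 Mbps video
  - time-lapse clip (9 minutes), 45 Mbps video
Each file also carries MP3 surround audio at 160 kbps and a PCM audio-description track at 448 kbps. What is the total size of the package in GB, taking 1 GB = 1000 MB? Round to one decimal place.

Audio total: 160 + 448 = 608 kbps = 0.608 Mbps.
feature film: 8.708 Mbps × 10500 s = 91434.0 Mb
product demo: 7.808 Mbps × 1800 s = 14054.4 Mb
Twitch VOD: 8.598 Mbps × 8640 s = 74286.7 Mb
interview recording: 12.108 Mbps × 4560 s = 55212.5 Mb
time-lapse clip: 45.608 Mbps × 540 s = 24628.3 Mb
Total: 259615.9 Mb = 32452.0 MB.
= 32.45 GB.

32.5 GB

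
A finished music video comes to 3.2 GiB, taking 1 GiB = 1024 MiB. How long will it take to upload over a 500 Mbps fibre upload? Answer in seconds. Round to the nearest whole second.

55 seconds

File: 3.2 GiB = 27487.8 Mb.
At 500 Mbps: 27487.8 / 500 = 55.0 s ≈ 55 seconds.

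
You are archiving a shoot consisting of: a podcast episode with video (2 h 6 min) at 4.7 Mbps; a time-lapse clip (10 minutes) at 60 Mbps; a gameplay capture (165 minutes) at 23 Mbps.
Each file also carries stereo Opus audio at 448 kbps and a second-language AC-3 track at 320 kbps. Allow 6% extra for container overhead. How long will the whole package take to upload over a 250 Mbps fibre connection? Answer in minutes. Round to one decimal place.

22.1 minutes

Audio total: 448 + 320 = 768 kbps = 0.768 Mbps.
podcast episode with video: 5.468 Mbps × 7560 s × 1.06 = 43818.4 Mb
time-lapse clip: 60.768 Mbps × 600 s × 1.06 = 38648.4 Mb
gameplay capture: 23.768 Mbps × 9900 s × 1.06 = 249421.4 Mb
Total: 331888.2 Mb = 41486.0 MB.
At 250 Mbps: 331888.2 / 250 = 1328 s ≈ 22.1 minutes.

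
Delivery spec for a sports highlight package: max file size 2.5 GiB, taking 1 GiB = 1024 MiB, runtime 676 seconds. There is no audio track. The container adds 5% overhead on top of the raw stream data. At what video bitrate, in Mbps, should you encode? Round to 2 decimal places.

Budget: 2.5 GiB = 21474.8 Mb.
Stream payload after overhead: 21474.8 / 1.05 = 20452.2 Mb.
Total bitrate budget: 20452.2 Mb / 676 s = 30.255 Mbps.

30.25 Mbps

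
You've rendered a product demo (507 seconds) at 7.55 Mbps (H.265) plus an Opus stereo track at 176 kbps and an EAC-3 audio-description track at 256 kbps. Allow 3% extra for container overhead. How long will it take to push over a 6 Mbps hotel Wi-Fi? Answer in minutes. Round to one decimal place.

Audio total: 176 + 256 = 432 kbps = 0.432 Mbps.
Total bitrate: 7.982 Mbps.
File: 7.982 Mbps × 507 s = 4046.9 Mb.
With 3% container overhead: ×1.03. → 4168.3 Mb.
At 6 Mbps: 4168.3 / 6 = 694.7 s ≈ 11.6 minutes.

11.6 minutes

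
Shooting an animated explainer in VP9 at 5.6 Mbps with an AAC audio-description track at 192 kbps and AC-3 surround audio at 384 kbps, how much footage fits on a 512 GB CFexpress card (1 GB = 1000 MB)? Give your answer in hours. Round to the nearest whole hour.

184 hours

Audio total: 192 + 384 = 576 kbps = 0.576 Mbps.
Total bitrate: 5.6 + 0.576 = 6.176 Mbps.
Capacity: 512 GB = 4,096,000 Mb.
Recording time: 4,096,000 / 6.176 = 663,212 s ≈ 184 hours.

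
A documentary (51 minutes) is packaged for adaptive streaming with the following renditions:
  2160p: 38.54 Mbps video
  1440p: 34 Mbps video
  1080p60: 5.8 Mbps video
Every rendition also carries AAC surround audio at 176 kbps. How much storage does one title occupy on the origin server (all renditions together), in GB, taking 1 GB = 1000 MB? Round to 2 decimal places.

30.17 GB

51 min = 3060 s
Audio: 176 kbps = 0.176 Mbps.
Sum of rendition bitrates: (38.54+0.176) + (34+0.176) + (5.8+0.176) = 78.868 Mbps.
× 3060 s = 241,336 Mb = 30,167 MB = 30.17 GB.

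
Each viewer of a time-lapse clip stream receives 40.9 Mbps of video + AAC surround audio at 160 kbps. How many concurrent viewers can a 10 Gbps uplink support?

Audio: 160 kbps = 0.160 Mbps.
Per-viewer media rate: 41.060 Mbps.
10 Gbps = 10,000 Mbps; 10,000 / 41.060 = 243.55 → 243 viewers.

243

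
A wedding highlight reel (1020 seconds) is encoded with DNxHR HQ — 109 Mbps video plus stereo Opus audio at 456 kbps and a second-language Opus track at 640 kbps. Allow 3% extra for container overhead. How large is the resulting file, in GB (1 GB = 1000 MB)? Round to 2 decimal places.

14.46 GB

Audio total: 456 + 640 = 1096 kbps = 1.096 Mbps.
Total bitrate: 109 + 1.096 = 110.096 Mbps.
Stream data: 110.096 Mbps × 1020 s = 112297.9 Mb.
With 3% container overhead: ×1.03.
115,667 Mb ÷ 8 = 14,458 MB → 14.46 GB.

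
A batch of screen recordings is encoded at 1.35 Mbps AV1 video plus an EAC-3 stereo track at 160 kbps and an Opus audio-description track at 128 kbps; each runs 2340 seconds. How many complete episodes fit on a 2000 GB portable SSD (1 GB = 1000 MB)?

Audio total: 160 + 128 = 288 kbps = 0.288 Mbps.
Total bitrate: 1.638 Mbps.
Per item: 1.638 Mbps × 2340 s = 3,833 Mb = 479.1 MB.
Capacity: 2000 GB = 16,000,000 Mb; 4174.36 items → 4174 complete.

4174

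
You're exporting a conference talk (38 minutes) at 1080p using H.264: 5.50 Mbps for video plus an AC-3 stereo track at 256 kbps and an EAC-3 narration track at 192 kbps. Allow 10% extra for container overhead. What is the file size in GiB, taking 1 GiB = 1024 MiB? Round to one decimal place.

38 min = 2280 s
Audio total: 256 + 192 = 448 kbps = 0.448 Mbps.
Total bitrate: 5.50 + 0.448 = 5.948 Mbps.
Stream data: 5.948 Mbps × 2280 s = 13561.4 Mb.
With 10% container overhead: ×1.10.
14,918 Mb = 1,864,698,000 bytes ÷ 1,073,741,824 = 1.737 GiB.

1.7 GiB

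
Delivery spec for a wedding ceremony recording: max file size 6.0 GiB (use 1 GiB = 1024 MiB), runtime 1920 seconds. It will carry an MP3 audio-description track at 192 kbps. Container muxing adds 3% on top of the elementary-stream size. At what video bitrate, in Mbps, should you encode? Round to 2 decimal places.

25.87 Mbps

Budget: 6.0 GiB = 51539.6 Mb.
Stream payload after overhead: 51539.6 / 1.03 = 50038.5 Mb.
Total bitrate budget: 50038.5 Mb / 1920 s = 26.062 Mbps.
Audio: 192 kbps = 0.192 Mbps.
Video: 26.062 − 0.192 = 25.870 Mbps.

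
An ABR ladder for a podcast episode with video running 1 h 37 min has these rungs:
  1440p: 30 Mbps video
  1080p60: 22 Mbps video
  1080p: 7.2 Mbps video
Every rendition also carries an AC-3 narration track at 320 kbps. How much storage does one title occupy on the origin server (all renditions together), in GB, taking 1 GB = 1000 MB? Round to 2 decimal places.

1 h 37 min = 97 min = 5820 s
Audio: 320 kbps = 0.320 Mbps.
Sum of rendition bitrates: (30+0.320) + (22+0.320) + (7.2+0.320) = 60.160 Mbps.
× 5820 s = 350,131 Mb = 43,766 MB = 43.77 GB.

43.77 GB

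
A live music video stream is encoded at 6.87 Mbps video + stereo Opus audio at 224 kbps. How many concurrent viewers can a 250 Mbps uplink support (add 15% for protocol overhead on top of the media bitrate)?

30

Audio: 224 kbps = 0.224 Mbps.
Per-viewer media rate: 7.094 Mbps.
On the wire with 15% overhead: 8.158 Mbps.
250 Mbps = 250.0 Mbps; 250.0 / 8.158 = 30.64 → 30 viewers.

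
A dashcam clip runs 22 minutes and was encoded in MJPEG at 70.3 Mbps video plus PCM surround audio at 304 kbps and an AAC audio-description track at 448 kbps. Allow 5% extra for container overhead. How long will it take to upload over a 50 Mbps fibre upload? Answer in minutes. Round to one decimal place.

22 min = 1320 s
Audio total: 304 + 448 = 752 kbps = 0.752 Mbps.
Total bitrate: 71.052 Mbps.
File: 71.052 Mbps × 1320 s = 93788.6 Mb.
With 5% container overhead: ×1.05. → 98478.1 Mb.
At 50 Mbps: 98478.1 / 50 = 1969.6 s ≈ 32.8 minutes.

32.8 minutes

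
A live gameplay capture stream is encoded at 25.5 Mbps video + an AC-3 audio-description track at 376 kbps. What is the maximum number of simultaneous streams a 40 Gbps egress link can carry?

Audio: 376 kbps = 0.376 Mbps.
Per-viewer media rate: 25.876 Mbps.
40 Gbps = 40,000 Mbps; 40,000 / 25.876 = 1545.83 → 1545 viewers.

1545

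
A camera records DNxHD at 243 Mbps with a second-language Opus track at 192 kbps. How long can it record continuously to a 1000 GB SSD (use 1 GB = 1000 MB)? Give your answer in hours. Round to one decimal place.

Audio: 192 kbps = 0.192 Mbps.
Total bitrate: 243 + 0.192 = 243.192 Mbps.
Capacity: 1000 GB = 8,000,000 Mb.
Recording time: 8,000,000 / 243.192 = 32,896 s ≈ 9.14 hours.

9.1 hours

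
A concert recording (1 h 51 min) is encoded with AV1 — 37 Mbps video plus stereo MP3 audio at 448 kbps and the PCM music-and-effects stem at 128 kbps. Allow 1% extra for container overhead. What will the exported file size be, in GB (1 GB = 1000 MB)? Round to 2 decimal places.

31.59 GB

1 h 51 min = 111 min = 6660 s
Audio total: 448 + 128 = 576 kbps = 0.576 Mbps.
Total bitrate: 37 + 0.576 = 37.576 Mbps.
Stream data: 37.576 Mbps × 6660 s = 250256.2 Mb.
With 1% container overhead: ×1.01.
252,759 Mb ÷ 8 = 31,595 MB → 31.59 GB.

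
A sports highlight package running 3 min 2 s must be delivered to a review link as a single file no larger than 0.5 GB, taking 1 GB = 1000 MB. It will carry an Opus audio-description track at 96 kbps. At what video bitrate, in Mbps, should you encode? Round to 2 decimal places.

Budget: 0.5 GB = 4000.0 Mb.
3 min 2 s = 182 s
Total bitrate budget: 4000.0 Mb / 182 s = 21.978 Mbps.
Audio: 96 kbps = 0.096 Mbps.
Video: 21.978 − 0.096 = 21.882 Mbps.

21.88 Mbps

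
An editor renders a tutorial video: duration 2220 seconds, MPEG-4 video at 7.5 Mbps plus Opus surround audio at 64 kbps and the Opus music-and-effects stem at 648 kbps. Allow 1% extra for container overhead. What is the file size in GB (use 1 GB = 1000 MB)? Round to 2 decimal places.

2.30 GB

Audio total: 64 + 648 = 712 kbps = 0.712 Mbps.
Total bitrate: 7.5 + 0.712 = 8.212 Mbps.
Stream data: 8.212 Mbps × 2220 s = 18230.6 Mb.
With 1% container overhead: ×1.01.
18,413 Mb ÷ 8 = 2,302 MB → 2.302 GB.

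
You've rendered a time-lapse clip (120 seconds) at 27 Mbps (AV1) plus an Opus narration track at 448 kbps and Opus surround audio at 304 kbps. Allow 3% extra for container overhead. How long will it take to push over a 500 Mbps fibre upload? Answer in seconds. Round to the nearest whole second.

Audio total: 448 + 304 = 752 kbps = 0.752 Mbps.
Total bitrate: 27.752 Mbps.
File: 27.752 Mbps × 120 s = 3330.2 Mb.
With 3% container overhead: ×1.03. → 3430.1 Mb.
At 500 Mbps: 3430.1 / 500 = 6.9 s ≈ 6.86 seconds.

7 seconds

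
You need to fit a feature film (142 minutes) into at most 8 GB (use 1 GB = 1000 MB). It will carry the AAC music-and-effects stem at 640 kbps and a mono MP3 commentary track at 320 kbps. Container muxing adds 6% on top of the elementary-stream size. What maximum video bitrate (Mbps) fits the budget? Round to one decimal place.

6.1 Mbps

Budget: 8 GB = 64000.0 Mb.
Stream payload after overhead: 64000.0 / 1.06 = 60377.4 Mb.
142 min = 8520 s
Total bitrate budget: 60377.4 Mb / 8520 s = 7.087 Mbps.
Audio total: 640 + 320 = 960 kbps = 0.960 Mbps.
Video: 7.087 − 0.960 = 6.127 Mbps.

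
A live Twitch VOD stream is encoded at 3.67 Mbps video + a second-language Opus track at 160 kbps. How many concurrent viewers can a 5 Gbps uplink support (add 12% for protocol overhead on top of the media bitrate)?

Audio: 160 kbps = 0.160 Mbps.
Per-viewer media rate: 3.830 Mbps.
On the wire with 12% overhead: 4.290 Mbps.
5 Gbps = 5,000 Mbps; 5,000 / 4.290 = 1165.61 → 1165 viewers.

1165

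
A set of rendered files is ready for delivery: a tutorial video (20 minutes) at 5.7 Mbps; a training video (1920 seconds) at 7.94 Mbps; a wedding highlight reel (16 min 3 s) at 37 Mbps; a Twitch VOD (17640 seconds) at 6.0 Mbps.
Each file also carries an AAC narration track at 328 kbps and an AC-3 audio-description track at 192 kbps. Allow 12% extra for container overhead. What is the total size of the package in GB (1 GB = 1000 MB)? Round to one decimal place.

Audio total: 328 + 192 = 520 kbps = 0.520 Mbps.
tutorial video: 6.220 Mbps × 1200 s × 1.12 = 8359.7 Mb
training video: 8.460 Mbps × 1920 s × 1.12 = 18192.4 Mb
wedding highlight reel: 37.520 Mbps × 963 s × 1.12 = 40467.6 Mb
Twitch VOD: 6.520 Mbps × 17640 s × 1.12 = 128814.3 Mb
Total: 195834.0 Mb = 24479.2 MB.
= 24.48 GB.

24.5 GB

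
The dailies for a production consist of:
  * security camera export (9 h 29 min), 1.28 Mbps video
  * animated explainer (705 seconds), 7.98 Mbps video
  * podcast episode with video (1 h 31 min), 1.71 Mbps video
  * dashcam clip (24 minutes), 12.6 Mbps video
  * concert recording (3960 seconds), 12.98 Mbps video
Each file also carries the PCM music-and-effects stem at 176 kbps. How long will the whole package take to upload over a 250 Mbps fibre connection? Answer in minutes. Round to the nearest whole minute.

9 minutes

Audio: 176 kbps = 0.176 Mbps.
security camera export: 1.456 Mbps × 34140 s = 49707.8 Mb
animated explainer: 8.156 Mbps × 705 s = 5750.0 Mb
podcast episode with video: 1.886 Mbps × 5460 s = 10297.6 Mb
dashcam clip: 12.776 Mbps × 1440 s = 18397.4 Mb
concert recording: 13.156 Mbps × 3960 s = 52097.8 Mb
Total: 136250.6 Mb = 17031.3 MB.
At 250 Mbps: 136250.6 / 250 = 545 s ≈ 9.08 minutes.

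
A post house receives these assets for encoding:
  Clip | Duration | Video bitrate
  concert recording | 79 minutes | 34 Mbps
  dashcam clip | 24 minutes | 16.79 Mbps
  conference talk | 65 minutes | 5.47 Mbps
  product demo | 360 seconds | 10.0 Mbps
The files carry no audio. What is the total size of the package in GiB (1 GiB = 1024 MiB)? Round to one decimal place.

concert recording: 34.000 Mbps × 4740 s = 161160.0 Mb
dashcam clip: 16.790 Mbps × 1440 s = 24177.6 Mb
conference talk: 5.470 Mbps × 3900 s = 21333.0 Mb
product demo: 10.000 Mbps × 360 s = 3600.0 Mb
Total: 210270.6 Mb = 26283.8 MB.
= 24.48 GiB.

24.5 GiB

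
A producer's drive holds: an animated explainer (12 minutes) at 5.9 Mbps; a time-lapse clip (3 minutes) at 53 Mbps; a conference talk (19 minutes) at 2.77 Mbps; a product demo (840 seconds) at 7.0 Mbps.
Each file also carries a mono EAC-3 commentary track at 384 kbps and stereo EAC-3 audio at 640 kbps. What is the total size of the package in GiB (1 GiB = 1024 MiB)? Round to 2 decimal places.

Audio total: 384 + 640 = 1024 kbps = 1.024 Mbps.
animated explainer: 6.924 Mbps × 720 s = 4985.3 Mb
time-lapse clip: 54.024 Mbps × 180 s = 9724.3 Mb
conference talk: 3.794 Mbps × 1140 s = 4325.2 Mb
product demo: 8.024 Mbps × 840 s = 6740.2 Mb
Total: 25774.9 Mb = 3221.9 MB.
= 3.001 GiB.

3.00 GiB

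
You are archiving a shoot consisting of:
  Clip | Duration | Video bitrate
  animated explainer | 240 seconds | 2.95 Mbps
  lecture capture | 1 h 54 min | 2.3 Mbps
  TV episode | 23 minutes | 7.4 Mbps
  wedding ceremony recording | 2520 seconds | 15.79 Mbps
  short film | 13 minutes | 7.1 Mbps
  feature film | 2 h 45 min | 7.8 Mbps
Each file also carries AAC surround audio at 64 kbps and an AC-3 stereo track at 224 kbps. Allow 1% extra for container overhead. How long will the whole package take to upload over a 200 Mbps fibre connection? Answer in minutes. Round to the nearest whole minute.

13 minutes

Audio total: 64 + 224 = 288 kbps = 0.288 Mbps.
animated explainer: 3.238 Mbps × 240 s × 1.01 = 784.9 Mb
lecture capture: 2.588 Mbps × 6840 s × 1.01 = 17878.9 Mb
TV episode: 7.688 Mbps × 1380 s × 1.01 = 10715.5 Mb
wedding ceremony recording: 16.078 Mbps × 2520 s × 1.01 = 40921.7 Mb
short film: 7.388 Mbps × 780 s × 1.01 = 5820.3 Mb
feature film: 8.088 Mbps × 9900 s × 1.01 = 80871.9 Mb
Total: 156993.3 Mb = 19624.2 MB.
At 200 Mbps: 156993.3 / 200 = 785 s ≈ 13.1 minutes.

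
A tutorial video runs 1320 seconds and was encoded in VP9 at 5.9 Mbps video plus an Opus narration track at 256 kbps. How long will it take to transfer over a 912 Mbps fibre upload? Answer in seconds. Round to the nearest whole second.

Audio: 256 kbps = 0.256 Mbps.
Total bitrate: 6.156 Mbps.
File: 6.156 Mbps × 1320 s = 8125.9 Mb.
At 912 Mbps: 8125.9 / 912 = 8.9 s ≈ 8.91 seconds.

9 seconds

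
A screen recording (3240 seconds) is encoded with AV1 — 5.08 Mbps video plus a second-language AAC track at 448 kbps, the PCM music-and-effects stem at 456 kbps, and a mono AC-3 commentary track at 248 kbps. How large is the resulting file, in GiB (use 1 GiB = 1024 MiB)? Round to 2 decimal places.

Audio total: 448 + 456 + 248 = 1152 kbps = 1.152 Mbps.
Total bitrate: 5.08 + 1.152 = 6.232 Mbps.
Stream data: 6.232 Mbps × 3240 s = 20191.7 Mb.
20,192 Mb = 2,523,960,000 bytes ÷ 1,073,741,824 = 2.351 GiB.

2.35 GiB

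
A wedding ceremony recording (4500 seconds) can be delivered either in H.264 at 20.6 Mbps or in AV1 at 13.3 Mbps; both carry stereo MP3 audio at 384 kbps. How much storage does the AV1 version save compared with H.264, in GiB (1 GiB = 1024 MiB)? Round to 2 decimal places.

Audio: 384 kbps = 0.384 Mbps.
H.264: 20.984 Mbps × 4500 s = 94428.0 Mb = 10.993 GiB.
AV1: 13.684 Mbps × 4500 s = 61578.0 Mb = 7.169 GiB.
Saving: 10.993 − 7.169 = 3.824 GiB.

3.82 GiB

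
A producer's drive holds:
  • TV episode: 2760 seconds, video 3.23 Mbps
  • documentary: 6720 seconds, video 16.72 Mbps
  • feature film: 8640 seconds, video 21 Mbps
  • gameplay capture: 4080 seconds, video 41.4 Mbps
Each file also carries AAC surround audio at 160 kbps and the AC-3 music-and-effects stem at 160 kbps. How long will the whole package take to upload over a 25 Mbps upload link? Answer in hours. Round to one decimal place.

5.3 hours

Audio total: 160 + 160 = 320 kbps = 0.320 Mbps.
TV episode: 3.550 Mbps × 2760 s = 9798.0 Mb
documentary: 17.040 Mbps × 6720 s = 114508.8 Mb
feature film: 21.320 Mbps × 8640 s = 184204.8 Mb
gameplay capture: 41.720 Mbps × 4080 s = 170217.6 Mb
Total: 478729.2 Mb = 59841.2 MB.
At 25 Mbps: 478729.2 / 25 = 19149 s ≈ 5.32 hours.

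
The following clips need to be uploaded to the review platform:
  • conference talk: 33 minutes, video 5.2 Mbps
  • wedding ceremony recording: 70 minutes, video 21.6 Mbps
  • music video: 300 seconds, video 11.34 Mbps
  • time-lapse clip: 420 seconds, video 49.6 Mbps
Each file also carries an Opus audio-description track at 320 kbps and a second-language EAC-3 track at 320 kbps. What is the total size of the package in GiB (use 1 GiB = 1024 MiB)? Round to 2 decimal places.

Audio total: 320 + 320 = 640 kbps = 0.640 Mbps.
conference talk: 5.840 Mbps × 1980 s = 11563.2 Mb
wedding ceremony recording: 22.240 Mbps × 4200 s = 93408.0 Mb
music video: 11.980 Mbps × 300 s = 3594.0 Mb
time-lapse clip: 50.240 Mbps × 420 s = 21100.8 Mb
Total: 129666.0 Mb = 16208.2 MB.
= 15.10 GiB.

15.10 GiB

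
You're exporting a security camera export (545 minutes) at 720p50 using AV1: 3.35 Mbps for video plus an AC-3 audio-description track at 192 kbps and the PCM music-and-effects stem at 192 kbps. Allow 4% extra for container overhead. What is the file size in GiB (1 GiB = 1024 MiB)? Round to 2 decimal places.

14.78 GiB

545 min = 32700 s
Audio total: 192 + 192 = 384 kbps = 0.384 Mbps.
Total bitrate: 3.35 + 0.384 = 3.734 Mbps.
Stream data: 3.734 Mbps × 32700 s = 122101.8 Mb.
With 4% container overhead: ×1.04.
126,986 Mb = 15,873,234,000 bytes ÷ 1,073,741,824 = 14.78 GiB.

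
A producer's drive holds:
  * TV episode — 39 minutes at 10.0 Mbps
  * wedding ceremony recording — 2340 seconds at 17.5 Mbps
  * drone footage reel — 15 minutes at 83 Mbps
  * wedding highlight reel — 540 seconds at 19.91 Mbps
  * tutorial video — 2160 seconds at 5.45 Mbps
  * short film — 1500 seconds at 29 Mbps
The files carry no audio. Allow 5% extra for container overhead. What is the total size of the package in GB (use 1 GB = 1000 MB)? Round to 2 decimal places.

26.92 GB

TV episode: 10.000 Mbps × 2340 s × 1.05 = 24570.0 Mb
wedding ceremony recording: 17.500 Mbps × 2340 s × 1.05 = 42997.5 Mb
drone footage reel: 83.000 Mbps × 900 s × 1.05 = 78435.0 Mb
wedding highlight reel: 19.910 Mbps × 540 s × 1.05 = 11289.0 Mb
tutorial video: 5.450 Mbps × 2160 s × 1.05 = 12360.6 Mb
short film: 29.000 Mbps × 1500 s × 1.05 = 45675.0 Mb
Total: 215327.1 Mb = 26915.9 MB.
= 26.92 GB.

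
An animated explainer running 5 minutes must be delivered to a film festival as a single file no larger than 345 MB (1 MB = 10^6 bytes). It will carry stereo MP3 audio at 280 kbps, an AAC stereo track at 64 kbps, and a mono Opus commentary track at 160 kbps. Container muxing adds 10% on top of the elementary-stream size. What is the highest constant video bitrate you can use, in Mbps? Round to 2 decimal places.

Budget: 345 MB = 2760.0 Mb.
Stream payload after overhead: 2760.0 / 1.10 = 2509.1 Mb.
5 min = 300 s
Total bitrate budget: 2509.1 Mb / 300 s = 8.364 Mbps.
Audio total: 280 + 64 + 160 = 504 kbps = 0.504 Mbps.
Video: 8.364 − 0.504 = 7.860 Mbps.

7.86 Mbps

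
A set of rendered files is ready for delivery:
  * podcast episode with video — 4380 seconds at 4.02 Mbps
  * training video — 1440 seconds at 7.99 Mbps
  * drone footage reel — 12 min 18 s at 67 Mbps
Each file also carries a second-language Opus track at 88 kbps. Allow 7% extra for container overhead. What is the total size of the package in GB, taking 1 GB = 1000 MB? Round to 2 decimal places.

Audio: 88 kbps = 0.088 Mbps.
podcast episode with video: 4.108 Mbps × 4380 s × 1.07 = 19252.6 Mb
training video: 8.078 Mbps × 1440 s × 1.07 = 12446.6 Mb
drone footage reel: 67.088 Mbps × 738 s × 1.07 = 52976.7 Mb
Total: 84675.8 Mb = 10584.5 MB.
= 10.58 GB.

10.58 GB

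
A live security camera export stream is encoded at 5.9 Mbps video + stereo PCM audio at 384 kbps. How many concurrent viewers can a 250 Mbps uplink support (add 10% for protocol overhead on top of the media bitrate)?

36

Audio: 384 kbps = 0.384 Mbps.
Per-viewer media rate: 6.284 Mbps.
On the wire with 10% overhead: 6.912 Mbps.
250 Mbps = 250.0 Mbps; 250.0 / 6.912 = 36.17 → 36 viewers.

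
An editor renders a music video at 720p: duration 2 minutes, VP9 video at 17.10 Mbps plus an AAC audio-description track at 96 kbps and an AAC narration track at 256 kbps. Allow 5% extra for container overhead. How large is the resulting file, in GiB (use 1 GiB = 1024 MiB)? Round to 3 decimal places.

2 min = 120 s
Audio total: 96 + 256 = 352 kbps = 0.352 Mbps.
Total bitrate: 17.10 + 0.352 = 17.452 Mbps.
Stream data: 17.452 Mbps × 120 s = 2094.2 Mb.
With 5% container overhead: ×1.05.
2,199 Mb = 274,869,000 bytes ÷ 1,073,741,824 = 0.256 GiB.

0.256 GiB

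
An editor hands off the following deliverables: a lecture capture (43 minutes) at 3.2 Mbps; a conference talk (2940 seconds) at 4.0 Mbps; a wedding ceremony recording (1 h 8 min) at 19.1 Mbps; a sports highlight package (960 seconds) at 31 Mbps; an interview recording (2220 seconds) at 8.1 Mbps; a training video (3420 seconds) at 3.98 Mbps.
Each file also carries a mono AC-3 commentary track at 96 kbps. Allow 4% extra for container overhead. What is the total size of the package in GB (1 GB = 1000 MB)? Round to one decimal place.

Audio: 96 kbps = 0.096 Mbps.
lecture capture: 3.296 Mbps × 2580 s × 1.04 = 8843.8 Mb
conference talk: 4.096 Mbps × 2940 s × 1.04 = 12523.9 Mb
wedding ceremony recording: 19.196 Mbps × 4080 s × 1.04 = 81452.5 Mb
sports highlight package: 31.096 Mbps × 960 s × 1.04 = 31046.2 Mb
interview recording: 8.196 Mbps × 2220 s × 1.04 = 18922.9 Mb
training video: 4.076 Mbps × 3420 s × 1.04 = 14497.5 Mb
Total: 167286.9 Mb = 20910.9 MB.
= 20.91 GB.

20.9 GB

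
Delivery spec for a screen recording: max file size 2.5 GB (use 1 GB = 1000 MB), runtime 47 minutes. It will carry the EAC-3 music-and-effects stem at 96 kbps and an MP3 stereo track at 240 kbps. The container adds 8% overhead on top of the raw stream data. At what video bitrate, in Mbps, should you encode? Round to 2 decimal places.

Budget: 2.5 GB = 20000.0 Mb.
Stream payload after overhead: 20000.0 / 1.08 = 18518.5 Mb.
47 min = 2820 s
Total bitrate budget: 18518.5 Mb / 2820 s = 6.567 Mbps.
Audio total: 96 + 240 = 336 kbps = 0.336 Mbps.
Video: 6.567 − 0.336 = 6.231 Mbps.

6.23 Mbps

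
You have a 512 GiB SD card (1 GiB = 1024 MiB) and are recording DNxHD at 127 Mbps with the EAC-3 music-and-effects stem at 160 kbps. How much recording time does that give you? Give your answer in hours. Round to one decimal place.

9.6 hours

Audio: 160 kbps = 0.160 Mbps.
Total bitrate: 127 + 0.160 = 127.160 Mbps.
Capacity: 512 GiB = 4,398,047 Mb.
Recording time: 4,398,047 / 127.160 = 34,587 s ≈ 9.61 hours.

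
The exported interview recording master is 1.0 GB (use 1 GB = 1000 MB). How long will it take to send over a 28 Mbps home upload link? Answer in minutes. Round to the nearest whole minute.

File: 1.0 GB = 8000.0 Mb.
At 28 Mbps: 8000.0 / 28 = 285.7 s ≈ 4.76 minutes.

5 minutes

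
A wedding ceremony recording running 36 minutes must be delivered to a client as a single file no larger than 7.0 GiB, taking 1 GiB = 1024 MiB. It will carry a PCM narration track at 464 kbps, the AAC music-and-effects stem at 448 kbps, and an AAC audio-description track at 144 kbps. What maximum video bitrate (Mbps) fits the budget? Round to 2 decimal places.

26.78 Mbps

Budget: 7.0 GiB = 60129.5 Mb.
36 min = 2160 s
Total bitrate budget: 60129.5 Mb / 2160 s = 27.838 Mbps.
Audio total: 464 + 448 + 144 = 1056 kbps = 1.056 Mbps.
Video: 27.838 − 1.056 = 26.782 Mbps.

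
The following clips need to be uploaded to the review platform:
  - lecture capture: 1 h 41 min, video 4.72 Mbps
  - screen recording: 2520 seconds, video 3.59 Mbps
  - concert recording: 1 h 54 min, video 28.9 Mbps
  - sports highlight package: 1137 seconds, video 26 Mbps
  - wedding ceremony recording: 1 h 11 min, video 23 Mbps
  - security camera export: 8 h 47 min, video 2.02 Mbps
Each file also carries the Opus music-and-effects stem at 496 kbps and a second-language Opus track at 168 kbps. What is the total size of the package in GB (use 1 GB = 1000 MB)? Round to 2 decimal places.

Audio total: 496 + 168 = 664 kbps = 0.664 Mbps.
lecture capture: 5.384 Mbps × 6060 s = 32627.0 Mb
screen recording: 4.254 Mbps × 2520 s = 10720.1 Mb
concert recording: 29.564 Mbps × 6840 s = 202217.8 Mb
sports highlight package: 26.664 Mbps × 1137 s = 30317.0 Mb
wedding ceremony recording: 23.664 Mbps × 4260 s = 100808.6 Mb
security camera export: 2.684 Mbps × 31620 s = 84868.1 Mb
Total: 461558.6 Mb = 57694.8 MB.
= 57.69 GB.

57.69 GB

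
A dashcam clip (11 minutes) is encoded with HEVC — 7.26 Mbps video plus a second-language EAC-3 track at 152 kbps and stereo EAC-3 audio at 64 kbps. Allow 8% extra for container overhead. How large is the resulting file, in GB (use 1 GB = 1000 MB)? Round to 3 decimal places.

0.666 GB

11 min = 660 s
Audio total: 152 + 64 = 216 kbps = 0.216 Mbps.
Total bitrate: 7.26 + 0.216 = 7.476 Mbps.
Stream data: 7.476 Mbps × 660 s = 4934.2 Mb.
With 8% container overhead: ×1.08.
5,329 Mb ÷ 8 = 666.1 MB → 0.6661 GB.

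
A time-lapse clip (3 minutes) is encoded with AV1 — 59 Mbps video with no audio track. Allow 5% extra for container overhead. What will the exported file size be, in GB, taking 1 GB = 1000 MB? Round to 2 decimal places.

3 min = 180 s
Total bitrate: 59 Mbps.
Stream data: 59.000 Mbps × 180 s = 10620.0 Mb.
With 5% container overhead: ×1.05.
11,151 Mb ÷ 8 = 1,394 MB → 1.394 GB.

1.39 GB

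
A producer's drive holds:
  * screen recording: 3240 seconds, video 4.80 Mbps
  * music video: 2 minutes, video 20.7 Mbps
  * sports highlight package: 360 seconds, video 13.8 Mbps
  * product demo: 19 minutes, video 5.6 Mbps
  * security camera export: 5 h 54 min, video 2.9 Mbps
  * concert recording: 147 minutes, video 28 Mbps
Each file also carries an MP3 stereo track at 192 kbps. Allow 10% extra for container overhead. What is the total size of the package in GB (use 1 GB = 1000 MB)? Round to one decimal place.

Audio: 192 kbps = 0.192 Mbps.
screen recording: 4.992 Mbps × 3240 s × 1.10 = 17791.5 Mb
music video: 20.892 Mbps × 120 s × 1.10 = 2757.7 Mb
sports highlight package: 13.992 Mbps × 360 s × 1.10 = 5540.8 Mb
product demo: 5.792 Mbps × 1140 s × 1.10 = 7263.2 Mb
security camera export: 3.092 Mbps × 21240 s × 1.10 = 72241.5 Mb
concert recording: 28.192 Mbps × 8820 s × 1.10 = 273518.8 Mb
Total: 379113.5 Mb = 47389.2 MB.
= 47.39 GB.

47.4 GB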